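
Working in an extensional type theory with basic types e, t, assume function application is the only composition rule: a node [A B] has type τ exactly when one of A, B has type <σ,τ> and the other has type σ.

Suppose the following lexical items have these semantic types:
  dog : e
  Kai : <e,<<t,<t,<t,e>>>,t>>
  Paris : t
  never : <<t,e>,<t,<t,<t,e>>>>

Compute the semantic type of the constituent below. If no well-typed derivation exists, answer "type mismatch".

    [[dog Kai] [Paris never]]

[dog Kai]: Kai is <e,<<t,<t,<t,e>>>,t>>, dog is e; result <<t,<t,<t,e>>>,t>.
At [Paris never]: neither t nor <<t,e>,<t,<t,<t,e>>>> can take the other as argument; the node is ill-typed.

type mismatch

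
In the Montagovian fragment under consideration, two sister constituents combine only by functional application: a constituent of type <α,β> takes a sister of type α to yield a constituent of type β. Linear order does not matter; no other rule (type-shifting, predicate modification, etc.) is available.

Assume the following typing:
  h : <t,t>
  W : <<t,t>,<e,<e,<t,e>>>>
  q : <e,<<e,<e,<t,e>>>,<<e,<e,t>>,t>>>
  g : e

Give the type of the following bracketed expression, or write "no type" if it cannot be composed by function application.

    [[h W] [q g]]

<<e,<e,t>>,t>

[h W] — W of type <<t,t>,<e,<e,<t,e>>>> combines with h of type <t,t>: type <e,<e,<t,e>>>.
[q g] — q of type <e,<<e,<e,<t,e>>>,<<e,<e,t>>,t>>> combines with g of type e: type <<e,<e,<t,e>>>,<<e,<e,t>>,t>>.
[[h W] [q g]] — [q g] of type <<e,<e,<t,e>>>,<<e,<e,t>>,t>> combines with [h W] of type <e,<e,<t,e>>>: type <<e,<e,t>>,t>.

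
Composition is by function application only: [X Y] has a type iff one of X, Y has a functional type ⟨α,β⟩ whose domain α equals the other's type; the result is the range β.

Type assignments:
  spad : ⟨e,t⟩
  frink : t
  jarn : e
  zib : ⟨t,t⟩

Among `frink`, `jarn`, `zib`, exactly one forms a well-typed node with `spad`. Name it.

jarn

frink : t — neither side's domain matches the other.
jarn — combines: spad : ⟨e,t⟩ takes jarn : e as argument, giving t.
zib : ⟨t,t⟩ — neither side's domain matches the other.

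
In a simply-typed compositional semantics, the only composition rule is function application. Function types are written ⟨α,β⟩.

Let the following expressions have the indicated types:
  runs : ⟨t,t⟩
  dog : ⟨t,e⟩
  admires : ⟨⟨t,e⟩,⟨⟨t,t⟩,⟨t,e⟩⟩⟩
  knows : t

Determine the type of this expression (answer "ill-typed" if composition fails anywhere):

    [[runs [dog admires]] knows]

e

[dog admires]: functor admires : ⟨⟨t,e⟩,⟨⟨t,t⟩,⟨t,e⟩⟩⟩, argument dog : ⟨t,e⟩; result ⟨⟨t,t⟩,⟨t,e⟩⟩.
[runs [dog admires]]: functor [dog admires] : ⟨⟨t,t⟩,⟨t,e⟩⟩, argument runs : ⟨t,t⟩; result ⟨t,e⟩.
[[runs [dog admires]] knows]: functor [runs [dog admires]] : ⟨t,e⟩, argument knows : t; result e.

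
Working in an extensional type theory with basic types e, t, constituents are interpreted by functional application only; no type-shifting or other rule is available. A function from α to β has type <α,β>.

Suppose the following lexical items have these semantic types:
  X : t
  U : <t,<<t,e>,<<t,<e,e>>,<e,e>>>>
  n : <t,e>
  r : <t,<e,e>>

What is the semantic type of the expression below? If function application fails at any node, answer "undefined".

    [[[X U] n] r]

<e,e>

[X U]: functor U : <t,<<t,e>,<<t,<e,e>>,<e,e>>>>, argument X : t; result <<t,e>,<<t,<e,e>>,<e,e>>>.
[[X U] n]: functor [X U] : <<t,e>,<<t,<e,e>>,<e,e>>>, argument n : <t,e>; result <<t,<e,e>>,<e,e>>.
[[[X U] n] r]: functor [[X U] n] : <<t,<e,e>>,<e,e>>, argument r : <t,<e,e>>; result <e,e>.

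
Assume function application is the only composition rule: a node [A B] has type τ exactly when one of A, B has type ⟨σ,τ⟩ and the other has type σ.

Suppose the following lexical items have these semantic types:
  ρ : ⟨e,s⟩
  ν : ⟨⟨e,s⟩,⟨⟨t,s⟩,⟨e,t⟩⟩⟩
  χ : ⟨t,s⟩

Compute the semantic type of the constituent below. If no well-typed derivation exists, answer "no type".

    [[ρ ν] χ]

At [ρ ν], ν : ⟨⟨e,s⟩,⟨⟨t,s⟩,⟨e,t⟩⟩⟩ takes ρ : ⟨e,s⟩, giving ⟨⟨t,s⟩,⟨e,t⟩⟩.
At [[ρ ν] χ], [ρ ν] : ⟨⟨t,s⟩,⟨e,t⟩⟩ takes χ : ⟨t,s⟩, giving ⟨e,t⟩.

⟨e,t⟩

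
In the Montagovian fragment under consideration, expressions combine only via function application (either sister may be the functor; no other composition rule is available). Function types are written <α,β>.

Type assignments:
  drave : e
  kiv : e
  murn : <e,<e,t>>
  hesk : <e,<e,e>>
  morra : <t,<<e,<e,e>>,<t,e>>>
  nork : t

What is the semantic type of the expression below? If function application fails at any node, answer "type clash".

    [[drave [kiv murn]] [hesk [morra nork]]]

At [kiv murn], murn : <e,<e,t>> takes kiv : e, giving <e,t>.
At [drave [kiv murn]], [kiv murn] : <e,t> takes drave : e, giving t.
At [morra nork], morra : <t,<<e,<e,e>>,<t,e>>> takes nork : t, giving <<e,<e,e>>,<t,e>>.
At [hesk [morra nork]], [morra nork] : <<e,<e,e>>,<t,e>> takes hesk : <e,<e,e>>, giving <t,e>.
At [[drave [kiv murn]] [hesk [morra nork]]], [hesk [morra nork]] : <t,e> takes [drave [kiv murn]] : t, giving e.

e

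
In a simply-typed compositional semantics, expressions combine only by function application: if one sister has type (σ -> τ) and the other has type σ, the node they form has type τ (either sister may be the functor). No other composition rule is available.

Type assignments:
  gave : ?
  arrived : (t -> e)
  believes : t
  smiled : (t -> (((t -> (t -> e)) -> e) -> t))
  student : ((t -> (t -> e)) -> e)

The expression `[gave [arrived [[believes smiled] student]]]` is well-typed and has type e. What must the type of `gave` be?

[gave [arrived [[believes smiled] student]]] must have type e. The sister [arrived [[believes smiled] student]] has type e; that is not a function onto e, so gave must be the functor, of type (e -> e).

(e -> e)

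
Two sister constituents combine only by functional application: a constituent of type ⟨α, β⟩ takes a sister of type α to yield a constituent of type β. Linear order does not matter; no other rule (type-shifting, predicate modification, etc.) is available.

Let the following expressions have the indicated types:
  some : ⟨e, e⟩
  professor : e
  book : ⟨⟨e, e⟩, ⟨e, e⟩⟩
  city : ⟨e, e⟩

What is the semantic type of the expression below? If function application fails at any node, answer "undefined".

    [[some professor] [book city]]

[some professor]: ⟨e, e⟩ applied to e yields e.
[book city]: ⟨⟨e, e⟩, ⟨e, e⟩⟩ applied to ⟨e, e⟩ yields ⟨e, e⟩.
[[some professor] [book city]]: ⟨e, e⟩ applied to e yields e.

e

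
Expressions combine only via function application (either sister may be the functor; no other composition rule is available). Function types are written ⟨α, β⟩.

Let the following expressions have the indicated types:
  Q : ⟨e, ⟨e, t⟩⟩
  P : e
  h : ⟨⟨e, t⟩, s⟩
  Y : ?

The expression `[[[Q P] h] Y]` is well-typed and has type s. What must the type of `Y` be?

At [[[Q P] h] Y] (required: s): [[Q P] h] is s, which is not a function with range s; hence Y is the functor — type ⟨s, s⟩.

⟨s, s⟩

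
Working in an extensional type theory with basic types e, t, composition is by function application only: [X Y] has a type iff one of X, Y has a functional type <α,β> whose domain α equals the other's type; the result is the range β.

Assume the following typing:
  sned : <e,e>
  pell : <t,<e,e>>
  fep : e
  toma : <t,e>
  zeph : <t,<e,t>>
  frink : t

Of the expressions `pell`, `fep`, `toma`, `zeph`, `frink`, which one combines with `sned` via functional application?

fep

pell : <t,<e,e>> — does not combine with sned.
fep — combines: sned : <e,e> takes fep : e as argument, giving e.
toma : <t,e> — does not combine with sned.
zeph : <t,<e,t>> — does not combine with sned.
frink : t — does not combine with sned.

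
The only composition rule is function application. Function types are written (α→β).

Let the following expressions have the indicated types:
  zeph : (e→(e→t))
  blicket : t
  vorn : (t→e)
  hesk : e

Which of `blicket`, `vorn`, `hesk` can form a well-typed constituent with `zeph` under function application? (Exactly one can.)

blicket : t — does not combine with zeph.
vorn : (t→e) — does not combine with zeph.
hesk — combines: zeph : (e→(e→t)) takes hesk : e as argument, giving (e→t).

hesk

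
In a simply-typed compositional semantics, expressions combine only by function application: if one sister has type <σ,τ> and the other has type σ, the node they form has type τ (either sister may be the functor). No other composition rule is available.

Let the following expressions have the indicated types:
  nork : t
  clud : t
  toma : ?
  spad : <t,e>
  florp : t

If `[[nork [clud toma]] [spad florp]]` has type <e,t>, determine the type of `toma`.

For [[nork [clud toma]] [spad florp]] to have type <e,t> with [spad florp] of type e, [nork [clud toma]] must be the function: [nork [clud toma]] : <e,<e,t>>.
For [nork [clud toma]] to have type <e,<e,t>> with nork of type t, [clud toma] must be the function: [clud toma] : <t,<e,<e,t>>>.
For [clud toma] to have type <t,<e,<e,t>>> with clud of type t, toma must be the function: toma : <t,<t,<e,<e,t>>>>.

<t,<t,<e,<e,t>>>>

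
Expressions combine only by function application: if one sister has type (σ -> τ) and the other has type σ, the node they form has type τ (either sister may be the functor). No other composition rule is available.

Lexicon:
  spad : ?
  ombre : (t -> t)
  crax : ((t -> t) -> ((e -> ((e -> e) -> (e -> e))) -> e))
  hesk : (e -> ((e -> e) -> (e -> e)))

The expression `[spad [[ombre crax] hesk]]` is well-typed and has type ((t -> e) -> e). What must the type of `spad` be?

(e -> ((t -> e) -> e))

[spad [[ombre crax] hesk]] must have type ((t -> e) -> e). The sister [[ombre crax] hesk] has type e; that is not a function onto ((t -> e) -> e), so spad must be the functor, of type (e -> ((t -> e) -> e)).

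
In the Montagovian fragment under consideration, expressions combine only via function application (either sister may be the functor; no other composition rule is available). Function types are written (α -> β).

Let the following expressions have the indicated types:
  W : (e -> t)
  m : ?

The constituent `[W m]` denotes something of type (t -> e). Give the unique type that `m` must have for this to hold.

((e -> t) -> (t -> e))

[W m] is required to be (t -> e). W : (e -> t) cannot yield (t -> e) as functor, so m : ((e -> t) -> (t -> e)).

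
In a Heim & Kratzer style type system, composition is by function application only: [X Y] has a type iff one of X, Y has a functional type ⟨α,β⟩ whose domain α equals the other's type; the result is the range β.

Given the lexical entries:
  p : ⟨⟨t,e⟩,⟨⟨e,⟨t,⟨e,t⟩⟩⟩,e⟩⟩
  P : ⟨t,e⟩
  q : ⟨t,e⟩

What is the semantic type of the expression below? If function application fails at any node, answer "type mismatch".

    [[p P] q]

[p P]: functor p : ⟨⟨t,e⟩,⟨⟨e,⟨t,⟨e,t⟩⟩⟩,e⟩⟩, argument P : ⟨t,e⟩; result ⟨⟨e,⟨t,⟨e,t⟩⟩⟩,e⟩.
[[p P] q]: ⟨⟨e,⟨t,⟨e,t⟩⟩⟩,e⟩ with ⟨t,e⟩ — neither is a function whose domain matches the other; composition fails here.

type mismatch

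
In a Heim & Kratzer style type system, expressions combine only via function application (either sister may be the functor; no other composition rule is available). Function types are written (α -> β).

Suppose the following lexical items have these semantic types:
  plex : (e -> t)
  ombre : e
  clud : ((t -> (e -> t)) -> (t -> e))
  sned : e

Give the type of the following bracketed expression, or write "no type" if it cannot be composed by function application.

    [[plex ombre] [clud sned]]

no type

[plex ombre]: plex is (e -> t), ombre is e; result t.
[clud sned]: ((t -> (e -> t)) -> (t -> e)) and e cannot combine by function application — type clash.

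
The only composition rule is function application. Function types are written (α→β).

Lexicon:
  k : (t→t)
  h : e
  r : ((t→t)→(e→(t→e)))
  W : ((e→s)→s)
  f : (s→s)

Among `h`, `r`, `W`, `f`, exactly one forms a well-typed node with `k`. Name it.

r

h : e — neither side's domain matches the other.
r — combines: r : ((t→t)→(e→(t→e))) takes k : (t→t) as argument, giving (e→(t→e)).
W : ((e→s)→s) — neither side's domain matches the other.
f : (s→s) — neither side's domain matches the other.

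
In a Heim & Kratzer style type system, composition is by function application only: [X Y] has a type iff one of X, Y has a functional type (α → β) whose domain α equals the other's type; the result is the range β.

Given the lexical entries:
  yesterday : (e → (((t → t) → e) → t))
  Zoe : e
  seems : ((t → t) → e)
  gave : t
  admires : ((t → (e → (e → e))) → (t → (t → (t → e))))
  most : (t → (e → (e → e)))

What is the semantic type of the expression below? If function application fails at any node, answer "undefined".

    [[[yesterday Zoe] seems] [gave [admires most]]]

At [yesterday Zoe], yesterday : (e → (((t → t) → e) → t)) takes Zoe : e, giving (((t → t) → e) → t).
At [[yesterday Zoe] seems], [yesterday Zoe] : (((t → t) → e) → t) takes seems : ((t → t) → e), giving t.
At [admires most], admires : ((t → (e → (e → e))) → (t → (t → (t → e)))) takes most : (t → (e → (e → e))), giving (t → (t → (t → e))).
At [gave [admires most]], [admires most] : (t → (t → (t → e))) takes gave : t, giving (t → (t → e)).
At [[[yesterday Zoe] seems] [gave [admires most]]], [gave [admires most]] : (t → (t → e)) takes [[yesterday Zoe] seems] : t, giving (t → e).

(t → e)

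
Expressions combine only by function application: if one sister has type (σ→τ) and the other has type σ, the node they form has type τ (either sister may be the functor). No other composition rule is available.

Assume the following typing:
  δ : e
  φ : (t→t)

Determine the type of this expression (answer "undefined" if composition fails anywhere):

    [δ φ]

undefined

At [δ φ]: neither e nor (t→t) can take the other as argument; the node is ill-typed.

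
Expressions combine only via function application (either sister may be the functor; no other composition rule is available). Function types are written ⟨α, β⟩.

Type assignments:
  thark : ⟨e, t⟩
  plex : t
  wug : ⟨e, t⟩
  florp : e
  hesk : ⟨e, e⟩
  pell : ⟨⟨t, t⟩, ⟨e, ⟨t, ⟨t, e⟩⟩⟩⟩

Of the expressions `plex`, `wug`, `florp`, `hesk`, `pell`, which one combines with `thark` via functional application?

plex : t — no; thark wants e, and plex wants nothing (atomic).
wug : ⟨e, t⟩ — no; thark wants e, and wug wants e.
florp — combines: thark : ⟨e, t⟩ takes florp : e as argument, giving t.
hesk : ⟨e, e⟩ — no; thark wants e, and hesk wants e.
pell : ⟨⟨t, t⟩, ⟨e, ⟨t, ⟨t, e⟩⟩⟩⟩ — no; thark wants e, and pell wants ⟨t, t⟩.

florp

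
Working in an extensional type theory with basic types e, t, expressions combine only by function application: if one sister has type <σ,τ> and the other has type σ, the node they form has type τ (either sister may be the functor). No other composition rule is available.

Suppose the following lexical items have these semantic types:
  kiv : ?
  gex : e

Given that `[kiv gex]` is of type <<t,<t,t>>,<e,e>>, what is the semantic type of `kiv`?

<e,<<t,<t,t>>,<e,e>>>

At [kiv gex] (required: <<t,<t,t>>,<e,e>>): gex is e, which is not a function with range <<t,<t,t>>,<e,e>>; hence kiv is the functor — type <e,<<t,<t,t>>,<e,e>>>.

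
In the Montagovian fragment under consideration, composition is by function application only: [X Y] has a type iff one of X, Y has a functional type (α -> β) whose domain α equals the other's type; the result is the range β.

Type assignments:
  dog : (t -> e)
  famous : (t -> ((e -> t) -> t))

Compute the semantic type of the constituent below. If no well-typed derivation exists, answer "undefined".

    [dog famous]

undefined

At [dog famous]: neither (t -> e) nor (t -> ((e -> t) -> t)) can take the other as argument; the node is ill-typed.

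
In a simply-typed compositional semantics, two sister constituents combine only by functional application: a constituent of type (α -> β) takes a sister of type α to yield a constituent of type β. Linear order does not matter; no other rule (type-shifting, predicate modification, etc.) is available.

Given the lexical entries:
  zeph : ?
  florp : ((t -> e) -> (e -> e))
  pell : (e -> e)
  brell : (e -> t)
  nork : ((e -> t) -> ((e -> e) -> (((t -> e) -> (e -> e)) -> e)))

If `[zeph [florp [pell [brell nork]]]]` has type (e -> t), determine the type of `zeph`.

[zeph [florp [pell [brell nork]]]] is required to be (e -> t). [florp [pell [brell nork]]] : e cannot yield (e -> t) as functor, so zeph : (e -> (e -> t)).

(e -> (e -> t))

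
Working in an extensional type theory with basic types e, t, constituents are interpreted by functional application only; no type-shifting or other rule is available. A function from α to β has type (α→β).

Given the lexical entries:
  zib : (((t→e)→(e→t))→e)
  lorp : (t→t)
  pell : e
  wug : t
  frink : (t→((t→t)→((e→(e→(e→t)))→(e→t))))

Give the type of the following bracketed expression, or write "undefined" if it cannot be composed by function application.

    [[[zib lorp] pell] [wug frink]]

undefined

[zib lorp]: (((t→e)→(e→t))→e) and (t→t) cannot combine by function application — type clash.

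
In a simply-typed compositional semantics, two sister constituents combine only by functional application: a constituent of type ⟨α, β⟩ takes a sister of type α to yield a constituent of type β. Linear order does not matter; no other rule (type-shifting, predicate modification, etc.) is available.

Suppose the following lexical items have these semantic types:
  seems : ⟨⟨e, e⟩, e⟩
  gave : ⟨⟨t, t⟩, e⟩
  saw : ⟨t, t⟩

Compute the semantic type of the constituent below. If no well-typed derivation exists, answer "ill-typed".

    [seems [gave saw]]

[gave saw]: ⟨⟨t, t⟩, e⟩ applied to ⟨t, t⟩ yields e.
At [seems [gave saw]]: neither ⟨⟨e, e⟩, e⟩ nor e can take the other as argument; the node is ill-typed.

ill-typed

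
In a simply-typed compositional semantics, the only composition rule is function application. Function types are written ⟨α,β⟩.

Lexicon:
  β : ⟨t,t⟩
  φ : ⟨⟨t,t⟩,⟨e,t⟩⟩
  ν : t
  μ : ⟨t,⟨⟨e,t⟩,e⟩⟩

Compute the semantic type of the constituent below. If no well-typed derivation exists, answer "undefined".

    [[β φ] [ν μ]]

[β φ]: φ is ⟨⟨t,t⟩,⟨e,t⟩⟩, β is ⟨t,t⟩; result ⟨e,t⟩.
[ν μ]: μ is ⟨t,⟨⟨e,t⟩,e⟩⟩, ν is t; result ⟨⟨e,t⟩,e⟩.
[[β φ] [ν μ]]: [ν μ] is ⟨⟨e,t⟩,e⟩, [β φ] is ⟨e,t⟩; result e.

e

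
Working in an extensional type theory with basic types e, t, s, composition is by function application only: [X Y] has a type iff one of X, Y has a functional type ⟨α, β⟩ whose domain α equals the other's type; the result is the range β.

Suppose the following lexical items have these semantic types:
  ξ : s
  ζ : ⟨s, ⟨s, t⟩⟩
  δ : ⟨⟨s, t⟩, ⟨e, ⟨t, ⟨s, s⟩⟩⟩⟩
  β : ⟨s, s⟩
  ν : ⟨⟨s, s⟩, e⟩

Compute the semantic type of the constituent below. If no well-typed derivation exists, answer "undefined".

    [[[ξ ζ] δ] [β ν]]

⟨t, ⟨s, s⟩⟩

[ξ ζ]: ⟨s, ⟨s, t⟩⟩ applied to s yields ⟨s, t⟩.
[[ξ ζ] δ]: ⟨⟨s, t⟩, ⟨e, ⟨t, ⟨s, s⟩⟩⟩⟩ applied to ⟨s, t⟩ yields ⟨e, ⟨t, ⟨s, s⟩⟩⟩.
[β ν]: ⟨⟨s, s⟩, e⟩ applied to ⟨s, s⟩ yields e.
[[[ξ ζ] δ] [β ν]]: ⟨e, ⟨t, ⟨s, s⟩⟩⟩ applied to e yields ⟨t, ⟨s, s⟩⟩.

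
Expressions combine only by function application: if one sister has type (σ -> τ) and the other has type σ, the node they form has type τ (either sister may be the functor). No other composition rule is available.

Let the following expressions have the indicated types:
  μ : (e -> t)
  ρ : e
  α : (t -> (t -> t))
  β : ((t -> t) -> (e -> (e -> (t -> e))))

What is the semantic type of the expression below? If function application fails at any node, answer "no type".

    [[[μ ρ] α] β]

(e -> (e -> (t -> e)))

[μ ρ]: functor μ : (e -> t), argument ρ : e; result t.
[[μ ρ] α]: functor α : (t -> (t -> t)), argument [μ ρ] : t; result (t -> t).
[[[μ ρ] α] β]: functor β : ((t -> t) -> (e -> (e -> (t -> e)))), argument [[μ ρ] α] : (t -> t); result (e -> (e -> (t -> e))).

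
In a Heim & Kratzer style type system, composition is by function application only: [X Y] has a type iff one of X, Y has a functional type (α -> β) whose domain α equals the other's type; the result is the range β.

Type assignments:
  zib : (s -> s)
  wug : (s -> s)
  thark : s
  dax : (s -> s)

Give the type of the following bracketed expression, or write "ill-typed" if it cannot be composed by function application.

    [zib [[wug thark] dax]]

s

[wug thark]: (s -> s) applied to s yields s.
[[wug thark] dax]: (s -> s) applied to s yields s.
[zib [[wug thark] dax]]: (s -> s) applied to s yields s.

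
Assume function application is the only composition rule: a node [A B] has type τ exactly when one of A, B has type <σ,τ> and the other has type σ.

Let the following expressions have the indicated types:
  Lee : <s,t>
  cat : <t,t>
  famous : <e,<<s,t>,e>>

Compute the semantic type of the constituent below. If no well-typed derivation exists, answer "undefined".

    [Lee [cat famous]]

undefined

[cat famous]: <t,t> and <e,<<s,t>,e>> cannot combine by function application — type clash.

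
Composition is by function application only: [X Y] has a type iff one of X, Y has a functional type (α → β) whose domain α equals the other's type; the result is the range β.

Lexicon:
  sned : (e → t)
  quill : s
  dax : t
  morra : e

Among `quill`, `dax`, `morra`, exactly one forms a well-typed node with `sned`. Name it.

quill : s — does not combine with sned.
dax : t — does not combine with sned.
morra — combines: sned : (e → t) takes morra : e as argument, giving t.

morra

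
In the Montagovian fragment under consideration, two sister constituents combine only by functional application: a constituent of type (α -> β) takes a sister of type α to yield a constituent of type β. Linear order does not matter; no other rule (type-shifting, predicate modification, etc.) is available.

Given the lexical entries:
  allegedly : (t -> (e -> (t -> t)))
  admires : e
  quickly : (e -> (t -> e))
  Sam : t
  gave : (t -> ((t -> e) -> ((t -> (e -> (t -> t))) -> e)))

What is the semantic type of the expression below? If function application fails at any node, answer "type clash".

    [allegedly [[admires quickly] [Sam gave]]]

[admires quickly]: quickly is (e -> (t -> e)), admires is e; result (t -> e).
[Sam gave]: gave is (t -> ((t -> e) -> ((t -> (e -> (t -> t))) -> e))), Sam is t; result ((t -> e) -> ((t -> (e -> (t -> t))) -> e)).
[[admires quickly] [Sam gave]]: [Sam gave] is ((t -> e) -> ((t -> (e -> (t -> t))) -> e)), [admires quickly] is (t -> e); result ((t -> (e -> (t -> t))) -> e).
[allegedly [[admires quickly] [Sam gave]]]: [[admires quickly] [Sam gave]] is ((t -> (e -> (t -> t))) -> e), allegedly is (t -> (e -> (t -> t))); result e.

e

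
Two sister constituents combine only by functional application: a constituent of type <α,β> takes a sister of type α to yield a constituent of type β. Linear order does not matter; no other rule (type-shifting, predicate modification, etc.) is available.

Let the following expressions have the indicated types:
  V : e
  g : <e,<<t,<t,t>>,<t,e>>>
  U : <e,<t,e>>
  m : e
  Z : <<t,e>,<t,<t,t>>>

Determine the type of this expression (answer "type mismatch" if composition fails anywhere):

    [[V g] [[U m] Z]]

[V g]: functor g : <e,<<t,<t,t>>,<t,e>>>, argument V : e; result <<t,<t,t>>,<t,e>>.
[U m]: functor U : <e,<t,e>>, argument m : e; result <t,e>.
[[U m] Z]: functor Z : <<t,e>,<t,<t,t>>>, argument [U m] : <t,e>; result <t,<t,t>>.
[[V g] [[U m] Z]]: functor [V g] : <<t,<t,t>>,<t,e>>, argument [[U m] Z] : <t,<t,t>>; result <t,e>.

<t,e>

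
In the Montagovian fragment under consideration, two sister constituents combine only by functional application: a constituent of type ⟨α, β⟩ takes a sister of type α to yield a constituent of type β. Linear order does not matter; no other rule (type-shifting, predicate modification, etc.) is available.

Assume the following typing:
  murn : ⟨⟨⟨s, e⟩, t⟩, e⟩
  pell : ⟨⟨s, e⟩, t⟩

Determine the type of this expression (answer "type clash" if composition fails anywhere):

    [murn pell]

[murn pell] — murn of type ⟨⟨⟨s, e⟩, t⟩, e⟩ combines with pell of type ⟨⟨s, e⟩, t⟩: type e.

e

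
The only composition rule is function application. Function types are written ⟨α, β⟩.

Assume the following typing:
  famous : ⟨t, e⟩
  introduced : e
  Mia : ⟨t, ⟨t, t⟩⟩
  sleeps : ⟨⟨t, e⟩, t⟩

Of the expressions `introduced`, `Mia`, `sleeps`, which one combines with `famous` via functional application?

introduced : e — no; famous wants t, and introduced wants nothing (atomic).
Mia : ⟨t, ⟨t, t⟩⟩ — no; famous wants t, and Mia wants t.
sleeps — combines: sleeps : ⟨⟨t, e⟩, t⟩ takes famous : ⟨t, e⟩ as argument, giving t.

sleeps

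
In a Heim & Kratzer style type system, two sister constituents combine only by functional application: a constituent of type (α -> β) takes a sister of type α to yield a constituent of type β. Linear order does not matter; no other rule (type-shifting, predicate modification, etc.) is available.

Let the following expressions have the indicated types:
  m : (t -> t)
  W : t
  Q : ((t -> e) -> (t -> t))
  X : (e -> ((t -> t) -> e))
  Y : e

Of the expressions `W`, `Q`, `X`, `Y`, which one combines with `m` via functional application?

W — combines: m : (t -> t) takes W : t as argument, giving t.
Q : ((t -> e) -> (t -> t)) — neither side's domain matches the other.
X : (e -> ((t -> t) -> e)) — neither side's domain matches the other.
Y : e — neither side's domain matches the other.

W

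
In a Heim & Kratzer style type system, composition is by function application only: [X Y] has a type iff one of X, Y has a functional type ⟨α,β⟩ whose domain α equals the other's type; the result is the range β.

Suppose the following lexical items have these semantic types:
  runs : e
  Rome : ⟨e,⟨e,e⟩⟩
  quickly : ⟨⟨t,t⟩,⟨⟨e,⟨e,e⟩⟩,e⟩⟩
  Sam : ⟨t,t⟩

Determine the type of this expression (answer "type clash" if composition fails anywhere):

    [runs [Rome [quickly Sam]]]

type clash

[quickly Sam] — quickly of type ⟨⟨t,t⟩,⟨⟨e,⟨e,e⟩⟩,e⟩⟩ combines with Sam of type ⟨t,t⟩: type ⟨⟨e,⟨e,e⟩⟩,e⟩.
[Rome [quickly Sam]] — [quickly Sam] of type ⟨⟨e,⟨e,e⟩⟩,e⟩ combines with Rome of type ⟨e,⟨e,e⟩⟩: type e.
At [runs [Rome [quickly Sam]]]: neither e nor e can take the other as argument; the node is ill-typed.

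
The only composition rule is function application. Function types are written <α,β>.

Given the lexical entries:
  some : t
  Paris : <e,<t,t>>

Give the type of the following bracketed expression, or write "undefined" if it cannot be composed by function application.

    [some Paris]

[some Paris]: t and <e,<t,t>> cannot combine by function application — type clash.

undefined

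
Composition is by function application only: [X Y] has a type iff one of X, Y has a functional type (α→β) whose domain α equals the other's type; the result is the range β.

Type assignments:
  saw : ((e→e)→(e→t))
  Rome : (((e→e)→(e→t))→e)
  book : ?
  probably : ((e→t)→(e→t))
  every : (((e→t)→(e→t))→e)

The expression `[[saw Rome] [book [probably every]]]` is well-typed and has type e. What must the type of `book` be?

(e→(e→e))

[[saw Rome] [book [probably every]]] is required to be e. [saw Rome] : e cannot yield e as functor, so [book [probably every]] : (e→e).
[book [probably every]] is required to be (e→e). [probably every] : e cannot yield (e→e) as functor, so book : (e→(e→e)).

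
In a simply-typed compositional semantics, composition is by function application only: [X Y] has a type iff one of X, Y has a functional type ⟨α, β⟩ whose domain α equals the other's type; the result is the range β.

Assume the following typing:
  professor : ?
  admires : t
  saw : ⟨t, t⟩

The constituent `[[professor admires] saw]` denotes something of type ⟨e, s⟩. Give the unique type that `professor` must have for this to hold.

For [[professor admires] saw] to have type ⟨e, s⟩ with saw of type ⟨t, t⟩, [professor admires] must be the function: [professor admires] : ⟨⟨t, t⟩, ⟨e, s⟩⟩.
For [professor admires] to have type ⟨⟨t, t⟩, ⟨e, s⟩⟩ with admires of type t, professor must be the function: professor : ⟨t, ⟨⟨t, t⟩, ⟨e, s⟩⟩⟩.

⟨t, ⟨⟨t, t⟩, ⟨e, s⟩⟩⟩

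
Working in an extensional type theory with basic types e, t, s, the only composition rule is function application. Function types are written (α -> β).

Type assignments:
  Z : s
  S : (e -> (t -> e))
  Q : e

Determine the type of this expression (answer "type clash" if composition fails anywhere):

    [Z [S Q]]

type clash

At [S Q], S : (e -> (t -> e)) takes Q : e, giving (t -> e).
At [Z [S Q]]: neither s nor (t -> e) can take the other as argument; the node is ill-typed.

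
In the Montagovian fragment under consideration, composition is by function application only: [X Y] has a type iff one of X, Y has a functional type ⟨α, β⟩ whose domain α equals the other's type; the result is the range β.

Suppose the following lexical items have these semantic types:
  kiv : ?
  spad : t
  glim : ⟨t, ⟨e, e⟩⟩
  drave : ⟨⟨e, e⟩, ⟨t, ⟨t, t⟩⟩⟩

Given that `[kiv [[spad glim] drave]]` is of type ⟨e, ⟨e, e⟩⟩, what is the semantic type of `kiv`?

At [kiv [[spad glim] drave]] (required: ⟨e, ⟨e, e⟩⟩): [[spad glim] drave] is ⟨t, ⟨t, t⟩⟩, which is not a function with range ⟨e, ⟨e, e⟩⟩; hence kiv is the functor — type ⟨⟨t, ⟨t, t⟩⟩, ⟨e, ⟨e, e⟩⟩⟩.

⟨⟨t, ⟨t, t⟩⟩, ⟨e, ⟨e, e⟩⟩⟩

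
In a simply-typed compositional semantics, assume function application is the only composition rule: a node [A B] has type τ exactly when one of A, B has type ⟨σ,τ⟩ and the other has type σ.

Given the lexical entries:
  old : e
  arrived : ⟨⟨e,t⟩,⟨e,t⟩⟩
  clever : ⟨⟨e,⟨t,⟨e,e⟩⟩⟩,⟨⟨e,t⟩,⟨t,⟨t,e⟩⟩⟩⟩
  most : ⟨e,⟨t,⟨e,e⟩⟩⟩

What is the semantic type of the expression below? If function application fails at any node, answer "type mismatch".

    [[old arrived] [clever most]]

[old arrived]: e with ⟨⟨e,t⟩,⟨e,t⟩⟩ — neither is a function whose domain matches the other; composition fails here.

type mismatch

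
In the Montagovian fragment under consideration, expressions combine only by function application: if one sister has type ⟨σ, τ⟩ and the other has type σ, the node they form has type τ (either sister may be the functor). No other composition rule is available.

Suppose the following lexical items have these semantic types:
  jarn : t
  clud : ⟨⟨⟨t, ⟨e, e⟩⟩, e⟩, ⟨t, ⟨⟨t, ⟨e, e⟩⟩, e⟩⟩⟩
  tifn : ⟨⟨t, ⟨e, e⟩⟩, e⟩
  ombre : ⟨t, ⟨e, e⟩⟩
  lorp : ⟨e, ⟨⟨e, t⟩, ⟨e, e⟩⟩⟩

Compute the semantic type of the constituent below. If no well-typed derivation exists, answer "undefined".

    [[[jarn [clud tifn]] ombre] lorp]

⟨⟨e, t⟩, ⟨e, e⟩⟩

[clud tifn] — clud of type ⟨⟨⟨t, ⟨e, e⟩⟩, e⟩, ⟨t, ⟨⟨t, ⟨e, e⟩⟩, e⟩⟩⟩ combines with tifn of type ⟨⟨t, ⟨e, e⟩⟩, e⟩: type ⟨t, ⟨⟨t, ⟨e, e⟩⟩, e⟩⟩.
[jarn [clud tifn]] — [clud tifn] of type ⟨t, ⟨⟨t, ⟨e, e⟩⟩, e⟩⟩ combines with jarn of type t: type ⟨⟨t, ⟨e, e⟩⟩, e⟩.
[[jarn [clud tifn]] ombre] — [jarn [clud tifn]] of type ⟨⟨t, ⟨e, e⟩⟩, e⟩ combines with ombre of type ⟨t, ⟨e, e⟩⟩: type e.
[[[jarn [clud tifn]] ombre] lorp] — lorp of type ⟨e, ⟨⟨e, t⟩, ⟨e, e⟩⟩⟩ combines with [[jarn [clud tifn]] ombre] of type e: type ⟨⟨e, t⟩, ⟨e, e⟩⟩.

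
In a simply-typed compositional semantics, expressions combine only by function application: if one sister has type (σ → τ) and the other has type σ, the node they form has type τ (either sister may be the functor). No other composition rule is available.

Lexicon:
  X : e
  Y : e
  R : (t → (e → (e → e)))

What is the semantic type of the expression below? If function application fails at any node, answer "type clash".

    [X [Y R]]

At [Y R]: neither e nor (t → (e → (e → e))) can take the other as argument; the node is ill-typed.

type clash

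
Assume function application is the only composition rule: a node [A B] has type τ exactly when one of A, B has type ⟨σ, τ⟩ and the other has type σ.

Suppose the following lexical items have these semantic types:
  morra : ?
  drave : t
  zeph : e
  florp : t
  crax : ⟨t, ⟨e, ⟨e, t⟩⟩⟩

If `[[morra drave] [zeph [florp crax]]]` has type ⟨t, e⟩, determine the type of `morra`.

⟨t, ⟨⟨e, t⟩, ⟨t, e⟩⟩⟩

For [[morra drave] [zeph [florp crax]]] to have type ⟨t, e⟩ with [zeph [florp crax]] of type ⟨e, t⟩, [morra drave] must be the function: [morra drave] : ⟨⟨e, t⟩, ⟨t, e⟩⟩.
For [morra drave] to have type ⟨⟨e, t⟩, ⟨t, e⟩⟩ with drave of type t, morra must be the function: morra : ⟨t, ⟨⟨e, t⟩, ⟨t, e⟩⟩⟩.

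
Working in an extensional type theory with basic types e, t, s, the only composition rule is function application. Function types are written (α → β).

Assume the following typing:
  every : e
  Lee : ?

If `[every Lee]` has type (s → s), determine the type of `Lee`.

[every Lee] must have type (s → s). The sister every has type e; that is not a function onto (s → s), so Lee must be the functor, of type (e → (s → s)).

(e → (s → s))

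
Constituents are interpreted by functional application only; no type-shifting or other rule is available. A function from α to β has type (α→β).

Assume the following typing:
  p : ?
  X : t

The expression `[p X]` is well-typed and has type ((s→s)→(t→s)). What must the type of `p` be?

(t→((s→s)→(t→s)))

At [p X] (required: ((s→s)→(t→s))): X is t, which is not a function with range ((s→s)→(t→s)); hence p is the functor — type (t→((s→s)→(t→s))).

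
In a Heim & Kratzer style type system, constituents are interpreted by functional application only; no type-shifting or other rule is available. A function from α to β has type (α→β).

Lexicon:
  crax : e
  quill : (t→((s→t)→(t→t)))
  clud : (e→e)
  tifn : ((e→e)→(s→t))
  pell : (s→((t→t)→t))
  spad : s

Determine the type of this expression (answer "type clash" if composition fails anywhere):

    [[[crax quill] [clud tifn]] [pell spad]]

[crax quill]: e with (t→((s→t)→(t→t))) — neither is a function whose domain matches the other; composition fails here.

type clash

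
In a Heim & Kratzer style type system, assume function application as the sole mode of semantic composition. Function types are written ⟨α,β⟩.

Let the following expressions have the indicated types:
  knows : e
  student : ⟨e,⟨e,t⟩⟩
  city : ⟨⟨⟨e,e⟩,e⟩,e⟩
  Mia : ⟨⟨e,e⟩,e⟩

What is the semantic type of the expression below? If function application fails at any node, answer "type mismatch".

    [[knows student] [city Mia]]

At [knows student], student : ⟨e,⟨e,t⟩⟩ takes knows : e, giving ⟨e,t⟩.
At [city Mia], city : ⟨⟨⟨e,e⟩,e⟩,e⟩ takes Mia : ⟨⟨e,e⟩,e⟩, giving e.
At [[knows student] [city Mia]], [knows student] : ⟨e,t⟩ takes [city Mia] : e, giving t.

t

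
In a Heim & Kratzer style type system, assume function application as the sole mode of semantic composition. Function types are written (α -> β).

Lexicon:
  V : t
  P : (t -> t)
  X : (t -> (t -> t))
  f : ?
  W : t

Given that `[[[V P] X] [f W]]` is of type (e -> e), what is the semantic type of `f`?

(t -> ((t -> t) -> (e -> e)))

[[[V P] X] [f W]] must have type (e -> e). The sister [[V P] X] has type (t -> t); that is not a function onto (e -> e), so [f W] must be the functor, of type ((t -> t) -> (e -> e)).
[f W] must have type ((t -> t) -> (e -> e)). The sister W has type t; that is not a function onto ((t -> t) -> (e -> e)), so f must be the functor, of type (t -> ((t -> t) -> (e -> e))).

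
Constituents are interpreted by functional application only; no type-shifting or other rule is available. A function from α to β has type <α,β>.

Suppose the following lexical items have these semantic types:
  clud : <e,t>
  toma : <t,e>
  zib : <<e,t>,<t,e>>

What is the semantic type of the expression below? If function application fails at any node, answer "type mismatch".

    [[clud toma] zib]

type mismatch

[clud toma]: <e,t> and <t,e> cannot combine by function application — type clash.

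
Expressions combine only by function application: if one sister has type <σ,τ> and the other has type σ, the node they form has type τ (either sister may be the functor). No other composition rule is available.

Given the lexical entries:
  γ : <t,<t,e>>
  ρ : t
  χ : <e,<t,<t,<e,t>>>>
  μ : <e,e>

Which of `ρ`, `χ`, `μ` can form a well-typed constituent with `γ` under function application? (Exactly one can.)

ρ

ρ — combines: γ : <t,<t,e>> takes ρ : t as argument, giving <t,e>.
χ : <e,<t,<t,<e,t>>>> — no; γ wants t, and χ wants e.
μ : <e,e> — no; γ wants t, and μ wants e.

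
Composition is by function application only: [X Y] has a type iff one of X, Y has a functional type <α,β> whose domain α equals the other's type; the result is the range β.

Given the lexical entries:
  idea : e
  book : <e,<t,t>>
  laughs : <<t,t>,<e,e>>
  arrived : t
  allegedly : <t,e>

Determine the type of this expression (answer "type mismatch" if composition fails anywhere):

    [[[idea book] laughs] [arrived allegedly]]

e

[idea book]: <e,<t,t>> applied to e yields <t,t>.
[[idea book] laughs]: <<t,t>,<e,e>> applied to <t,t> yields <e,e>.
[arrived allegedly]: <t,e> applied to t yields e.
[[[idea book] laughs] [arrived allegedly]]: <e,e> applied to e yields e.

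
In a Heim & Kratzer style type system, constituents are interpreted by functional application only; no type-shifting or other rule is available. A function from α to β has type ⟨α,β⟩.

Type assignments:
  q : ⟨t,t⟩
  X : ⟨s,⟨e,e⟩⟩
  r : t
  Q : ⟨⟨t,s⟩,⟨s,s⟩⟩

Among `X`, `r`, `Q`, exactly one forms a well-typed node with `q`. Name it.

X : ⟨s,⟨e,e⟩⟩ — no; q wants t, and X wants s.
r — combines: q : ⟨t,t⟩ takes r : t as argument, giving t.
Q : ⟨⟨t,s⟩,⟨s,s⟩⟩ — no; q wants t, and Q wants ⟨t,s⟩.

r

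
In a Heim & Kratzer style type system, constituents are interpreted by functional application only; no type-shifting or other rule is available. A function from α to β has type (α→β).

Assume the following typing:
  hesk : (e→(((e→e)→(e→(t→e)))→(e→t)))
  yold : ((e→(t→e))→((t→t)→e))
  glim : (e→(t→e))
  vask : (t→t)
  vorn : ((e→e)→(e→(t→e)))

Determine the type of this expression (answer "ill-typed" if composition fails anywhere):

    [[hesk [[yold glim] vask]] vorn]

(e→t)

[yold glim] — yold of type ((e→(t→e))→((t→t)→e)) combines with glim of type (e→(t→e)): type ((t→t)→e).
[[yold glim] vask] — [yold glim] of type ((t→t)→e) combines with vask of type (t→t): type e.
[hesk [[yold glim] vask]] — hesk of type (e→(((e→e)→(e→(t→e)))→(e→t))) combines with [[yold glim] vask] of type e: type (((e→e)→(e→(t→e)))→(e→t)).
[[hesk [[yold glim] vask]] vorn] — [hesk [[yold glim] vask]] of type (((e→e)→(e→(t→e)))→(e→t)) combines with vorn of type ((e→e)→(e→(t→e))): type (e→t).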